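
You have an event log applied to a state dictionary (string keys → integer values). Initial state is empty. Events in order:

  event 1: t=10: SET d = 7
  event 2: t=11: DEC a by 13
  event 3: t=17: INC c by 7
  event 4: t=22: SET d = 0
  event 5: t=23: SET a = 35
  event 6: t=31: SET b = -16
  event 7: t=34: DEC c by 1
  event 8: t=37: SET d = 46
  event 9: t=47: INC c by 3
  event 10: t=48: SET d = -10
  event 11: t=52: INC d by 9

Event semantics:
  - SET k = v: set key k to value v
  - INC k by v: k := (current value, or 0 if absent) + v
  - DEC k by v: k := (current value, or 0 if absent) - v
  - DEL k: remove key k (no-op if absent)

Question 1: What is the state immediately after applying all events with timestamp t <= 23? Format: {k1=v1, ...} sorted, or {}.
Apply events with t <= 23 (5 events):
  after event 1 (t=10: SET d = 7): {d=7}
  after event 2 (t=11: DEC a by 13): {a=-13, d=7}
  after event 3 (t=17: INC c by 7): {a=-13, c=7, d=7}
  after event 4 (t=22: SET d = 0): {a=-13, c=7, d=0}
  after event 5 (t=23: SET a = 35): {a=35, c=7, d=0}

Answer: {a=35, c=7, d=0}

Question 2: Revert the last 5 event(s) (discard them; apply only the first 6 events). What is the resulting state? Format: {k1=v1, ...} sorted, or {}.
Keep first 6 events (discard last 5):
  after event 1 (t=10: SET d = 7): {d=7}
  after event 2 (t=11: DEC a by 13): {a=-13, d=7}
  after event 3 (t=17: INC c by 7): {a=-13, c=7, d=7}
  after event 4 (t=22: SET d = 0): {a=-13, c=7, d=0}
  after event 5 (t=23: SET a = 35): {a=35, c=7, d=0}
  after event 6 (t=31: SET b = -16): {a=35, b=-16, c=7, d=0}

Answer: {a=35, b=-16, c=7, d=0}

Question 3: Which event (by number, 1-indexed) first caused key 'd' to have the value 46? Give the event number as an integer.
Looking for first event where d becomes 46:
  event 1: d = 7
  event 2: d = 7
  event 3: d = 7
  event 4: d = 0
  event 5: d = 0
  event 6: d = 0
  event 7: d = 0
  event 8: d 0 -> 46  <-- first match

Answer: 8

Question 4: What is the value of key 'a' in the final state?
Track key 'a' through all 11 events:
  event 1 (t=10: SET d = 7): a unchanged
  event 2 (t=11: DEC a by 13): a (absent) -> -13
  event 3 (t=17: INC c by 7): a unchanged
  event 4 (t=22: SET d = 0): a unchanged
  event 5 (t=23: SET a = 35): a -13 -> 35
  event 6 (t=31: SET b = -16): a unchanged
  event 7 (t=34: DEC c by 1): a unchanged
  event 8 (t=37: SET d = 46): a unchanged
  event 9 (t=47: INC c by 3): a unchanged
  event 10 (t=48: SET d = -10): a unchanged
  event 11 (t=52: INC d by 9): a unchanged
Final: a = 35

Answer: 35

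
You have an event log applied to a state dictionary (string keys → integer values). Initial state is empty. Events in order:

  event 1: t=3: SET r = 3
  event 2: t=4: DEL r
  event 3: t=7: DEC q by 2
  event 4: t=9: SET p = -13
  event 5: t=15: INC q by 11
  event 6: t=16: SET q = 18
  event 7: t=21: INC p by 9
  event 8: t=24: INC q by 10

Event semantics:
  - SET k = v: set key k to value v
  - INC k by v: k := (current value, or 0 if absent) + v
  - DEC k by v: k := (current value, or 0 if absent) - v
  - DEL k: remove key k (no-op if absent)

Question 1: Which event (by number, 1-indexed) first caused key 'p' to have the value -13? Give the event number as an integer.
Looking for first event where p becomes -13:
  event 4: p (absent) -> -13  <-- first match

Answer: 4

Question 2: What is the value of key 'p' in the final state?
Track key 'p' through all 8 events:
  event 1 (t=3: SET r = 3): p unchanged
  event 2 (t=4: DEL r): p unchanged
  event 3 (t=7: DEC q by 2): p unchanged
  event 4 (t=9: SET p = -13): p (absent) -> -13
  event 5 (t=15: INC q by 11): p unchanged
  event 6 (t=16: SET q = 18): p unchanged
  event 7 (t=21: INC p by 9): p -13 -> -4
  event 8 (t=24: INC q by 10): p unchanged
Final: p = -4

Answer: -4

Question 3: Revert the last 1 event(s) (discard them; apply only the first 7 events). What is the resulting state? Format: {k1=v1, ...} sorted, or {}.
Answer: {p=-4, q=18}

Derivation:
Keep first 7 events (discard last 1):
  after event 1 (t=3: SET r = 3): {r=3}
  after event 2 (t=4: DEL r): {}
  after event 3 (t=7: DEC q by 2): {q=-2}
  after event 4 (t=9: SET p = -13): {p=-13, q=-2}
  after event 5 (t=15: INC q by 11): {p=-13, q=9}
  after event 6 (t=16: SET q = 18): {p=-13, q=18}
  after event 7 (t=21: INC p by 9): {p=-4, q=18}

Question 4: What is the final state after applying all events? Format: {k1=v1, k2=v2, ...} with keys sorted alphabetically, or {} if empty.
  after event 1 (t=3: SET r = 3): {r=3}
  after event 2 (t=4: DEL r): {}
  after event 3 (t=7: DEC q by 2): {q=-2}
  after event 4 (t=9: SET p = -13): {p=-13, q=-2}
  after event 5 (t=15: INC q by 11): {p=-13, q=9}
  after event 6 (t=16: SET q = 18): {p=-13, q=18}
  after event 7 (t=21: INC p by 9): {p=-4, q=18}
  after event 8 (t=24: INC q by 10): {p=-4, q=28}

Answer: {p=-4, q=28}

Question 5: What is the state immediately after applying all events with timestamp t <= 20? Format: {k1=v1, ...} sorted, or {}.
Apply events with t <= 20 (6 events):
  after event 1 (t=3: SET r = 3): {r=3}
  after event 2 (t=4: DEL r): {}
  after event 3 (t=7: DEC q by 2): {q=-2}
  after event 4 (t=9: SET p = -13): {p=-13, q=-2}
  after event 5 (t=15: INC q by 11): {p=-13, q=9}
  after event 6 (t=16: SET q = 18): {p=-13, q=18}

Answer: {p=-13, q=18}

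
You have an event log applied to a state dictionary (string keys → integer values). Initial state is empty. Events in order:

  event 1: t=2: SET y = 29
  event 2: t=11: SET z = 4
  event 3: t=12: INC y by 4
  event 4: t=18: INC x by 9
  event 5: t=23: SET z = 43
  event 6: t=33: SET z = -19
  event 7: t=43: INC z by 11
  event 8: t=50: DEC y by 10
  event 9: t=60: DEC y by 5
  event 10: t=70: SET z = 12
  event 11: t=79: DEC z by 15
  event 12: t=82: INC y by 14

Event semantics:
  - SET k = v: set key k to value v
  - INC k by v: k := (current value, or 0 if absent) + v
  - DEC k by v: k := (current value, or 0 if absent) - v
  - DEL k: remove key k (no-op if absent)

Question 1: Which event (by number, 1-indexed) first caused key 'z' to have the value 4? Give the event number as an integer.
Looking for first event where z becomes 4:
  event 2: z (absent) -> 4  <-- first match

Answer: 2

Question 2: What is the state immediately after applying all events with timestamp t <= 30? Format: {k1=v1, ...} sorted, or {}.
Apply events with t <= 30 (5 events):
  after event 1 (t=2: SET y = 29): {y=29}
  after event 2 (t=11: SET z = 4): {y=29, z=4}
  after event 3 (t=12: INC y by 4): {y=33, z=4}
  after event 4 (t=18: INC x by 9): {x=9, y=33, z=4}
  after event 5 (t=23: SET z = 43): {x=9, y=33, z=43}

Answer: {x=9, y=33, z=43}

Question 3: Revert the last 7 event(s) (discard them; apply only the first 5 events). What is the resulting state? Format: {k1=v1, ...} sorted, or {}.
Keep first 5 events (discard last 7):
  after event 1 (t=2: SET y = 29): {y=29}
  after event 2 (t=11: SET z = 4): {y=29, z=4}
  after event 3 (t=12: INC y by 4): {y=33, z=4}
  after event 4 (t=18: INC x by 9): {x=9, y=33, z=4}
  after event 5 (t=23: SET z = 43): {x=9, y=33, z=43}

Answer: {x=9, y=33, z=43}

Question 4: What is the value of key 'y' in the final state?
Answer: 32

Derivation:
Track key 'y' through all 12 events:
  event 1 (t=2: SET y = 29): y (absent) -> 29
  event 2 (t=11: SET z = 4): y unchanged
  event 3 (t=12: INC y by 4): y 29 -> 33
  event 4 (t=18: INC x by 9): y unchanged
  event 5 (t=23: SET z = 43): y unchanged
  event 6 (t=33: SET z = -19): y unchanged
  event 7 (t=43: INC z by 11): y unchanged
  event 8 (t=50: DEC y by 10): y 33 -> 23
  event 9 (t=60: DEC y by 5): y 23 -> 18
  event 10 (t=70: SET z = 12): y unchanged
  event 11 (t=79: DEC z by 15): y unchanged
  event 12 (t=82: INC y by 14): y 18 -> 32
Final: y = 32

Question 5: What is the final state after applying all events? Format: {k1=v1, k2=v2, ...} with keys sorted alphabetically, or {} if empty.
  after event 1 (t=2: SET y = 29): {y=29}
  after event 2 (t=11: SET z = 4): {y=29, z=4}
  after event 3 (t=12: INC y by 4): {y=33, z=4}
  after event 4 (t=18: INC x by 9): {x=9, y=33, z=4}
  after event 5 (t=23: SET z = 43): {x=9, y=33, z=43}
  after event 6 (t=33: SET z = -19): {x=9, y=33, z=-19}
  after event 7 (t=43: INC z by 11): {x=9, y=33, z=-8}
  after event 8 (t=50: DEC y by 10): {x=9, y=23, z=-8}
  after event 9 (t=60: DEC y by 5): {x=9, y=18, z=-8}
  after event 10 (t=70: SET z = 12): {x=9, y=18, z=12}
  after event 11 (t=79: DEC z by 15): {x=9, y=18, z=-3}
  after event 12 (t=82: INC y by 14): {x=9, y=32, z=-3}

Answer: {x=9, y=32, z=-3}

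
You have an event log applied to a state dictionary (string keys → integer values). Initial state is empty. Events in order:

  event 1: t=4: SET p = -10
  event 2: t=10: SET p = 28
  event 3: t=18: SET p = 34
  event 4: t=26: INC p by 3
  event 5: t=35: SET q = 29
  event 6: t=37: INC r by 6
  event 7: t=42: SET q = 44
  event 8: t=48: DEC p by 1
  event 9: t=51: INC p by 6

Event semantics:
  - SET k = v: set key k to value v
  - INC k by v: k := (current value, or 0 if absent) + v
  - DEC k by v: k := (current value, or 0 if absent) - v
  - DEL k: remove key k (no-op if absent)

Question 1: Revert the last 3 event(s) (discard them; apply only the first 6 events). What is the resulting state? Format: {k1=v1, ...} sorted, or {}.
Answer: {p=37, q=29, r=6}

Derivation:
Keep first 6 events (discard last 3):
  after event 1 (t=4: SET p = -10): {p=-10}
  after event 2 (t=10: SET p = 28): {p=28}
  after event 3 (t=18: SET p = 34): {p=34}
  after event 4 (t=26: INC p by 3): {p=37}
  after event 5 (t=35: SET q = 29): {p=37, q=29}
  after event 6 (t=37: INC r by 6): {p=37, q=29, r=6}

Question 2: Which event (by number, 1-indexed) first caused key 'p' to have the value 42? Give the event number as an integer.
Answer: 9

Derivation:
Looking for first event where p becomes 42:
  event 1: p = -10
  event 2: p = 28
  event 3: p = 34
  event 4: p = 37
  event 5: p = 37
  event 6: p = 37
  event 7: p = 37
  event 8: p = 36
  event 9: p 36 -> 42  <-- first match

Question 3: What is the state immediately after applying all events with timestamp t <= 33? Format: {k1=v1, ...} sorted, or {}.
Answer: {p=37}

Derivation:
Apply events with t <= 33 (4 events):
  after event 1 (t=4: SET p = -10): {p=-10}
  after event 2 (t=10: SET p = 28): {p=28}
  after event 3 (t=18: SET p = 34): {p=34}
  after event 4 (t=26: INC p by 3): {p=37}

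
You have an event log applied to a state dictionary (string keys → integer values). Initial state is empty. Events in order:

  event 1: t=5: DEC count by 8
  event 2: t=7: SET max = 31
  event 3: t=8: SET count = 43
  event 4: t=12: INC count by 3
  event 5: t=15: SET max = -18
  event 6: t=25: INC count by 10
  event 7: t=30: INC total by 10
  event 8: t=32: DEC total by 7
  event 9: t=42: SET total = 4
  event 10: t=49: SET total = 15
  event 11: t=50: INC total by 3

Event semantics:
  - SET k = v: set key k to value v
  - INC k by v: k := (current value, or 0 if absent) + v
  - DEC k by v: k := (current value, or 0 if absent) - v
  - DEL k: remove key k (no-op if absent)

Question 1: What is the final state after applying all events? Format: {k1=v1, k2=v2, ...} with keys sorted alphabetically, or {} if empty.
Answer: {count=56, max=-18, total=18}

Derivation:
  after event 1 (t=5: DEC count by 8): {count=-8}
  after event 2 (t=7: SET max = 31): {count=-8, max=31}
  after event 3 (t=8: SET count = 43): {count=43, max=31}
  after event 4 (t=12: INC count by 3): {count=46, max=31}
  after event 5 (t=15: SET max = -18): {count=46, max=-18}
  after event 6 (t=25: INC count by 10): {count=56, max=-18}
  after event 7 (t=30: INC total by 10): {count=56, max=-18, total=10}
  after event 8 (t=32: DEC total by 7): {count=56, max=-18, total=3}
  after event 9 (t=42: SET total = 4): {count=56, max=-18, total=4}
  after event 10 (t=49: SET total = 15): {count=56, max=-18, total=15}
  after event 11 (t=50: INC total by 3): {count=56, max=-18, total=18}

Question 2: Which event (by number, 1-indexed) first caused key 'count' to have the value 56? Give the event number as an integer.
Answer: 6

Derivation:
Looking for first event where count becomes 56:
  event 1: count = -8
  event 2: count = -8
  event 3: count = 43
  event 4: count = 46
  event 5: count = 46
  event 6: count 46 -> 56  <-- first match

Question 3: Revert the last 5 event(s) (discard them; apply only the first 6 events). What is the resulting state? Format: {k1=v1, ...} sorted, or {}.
Answer: {count=56, max=-18}

Derivation:
Keep first 6 events (discard last 5):
  after event 1 (t=5: DEC count by 8): {count=-8}
  after event 2 (t=7: SET max = 31): {count=-8, max=31}
  after event 3 (t=8: SET count = 43): {count=43, max=31}
  after event 4 (t=12: INC count by 3): {count=46, max=31}
  after event 5 (t=15: SET max = -18): {count=46, max=-18}
  after event 6 (t=25: INC count by 10): {count=56, max=-18}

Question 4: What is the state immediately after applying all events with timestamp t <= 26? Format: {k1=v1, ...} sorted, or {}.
Apply events with t <= 26 (6 events):
  after event 1 (t=5: DEC count by 8): {count=-8}
  after event 2 (t=7: SET max = 31): {count=-8, max=31}
  after event 3 (t=8: SET count = 43): {count=43, max=31}
  after event 4 (t=12: INC count by 3): {count=46, max=31}
  after event 5 (t=15: SET max = -18): {count=46, max=-18}
  after event 6 (t=25: INC count by 10): {count=56, max=-18}

Answer: {count=56, max=-18}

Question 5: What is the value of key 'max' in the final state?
Track key 'max' through all 11 events:
  event 1 (t=5: DEC count by 8): max unchanged
  event 2 (t=7: SET max = 31): max (absent) -> 31
  event 3 (t=8: SET count = 43): max unchanged
  event 4 (t=12: INC count by 3): max unchanged
  event 5 (t=15: SET max = -18): max 31 -> -18
  event 6 (t=25: INC count by 10): max unchanged
  event 7 (t=30: INC total by 10): max unchanged
  event 8 (t=32: DEC total by 7): max unchanged
  event 9 (t=42: SET total = 4): max unchanged
  event 10 (t=49: SET total = 15): max unchanged
  event 11 (t=50: INC total by 3): max unchanged
Final: max = -18

Answer: -18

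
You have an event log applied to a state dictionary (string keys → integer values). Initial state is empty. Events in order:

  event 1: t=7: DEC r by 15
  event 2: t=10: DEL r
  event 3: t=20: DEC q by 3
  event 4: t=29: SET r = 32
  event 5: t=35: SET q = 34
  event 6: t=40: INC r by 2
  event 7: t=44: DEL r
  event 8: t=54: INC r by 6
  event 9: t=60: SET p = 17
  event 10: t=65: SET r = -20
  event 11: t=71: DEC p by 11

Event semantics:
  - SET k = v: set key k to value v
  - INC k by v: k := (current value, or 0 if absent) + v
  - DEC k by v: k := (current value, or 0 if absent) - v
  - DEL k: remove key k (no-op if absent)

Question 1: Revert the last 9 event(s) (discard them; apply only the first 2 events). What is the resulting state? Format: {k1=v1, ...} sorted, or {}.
Answer: {}

Derivation:
Keep first 2 events (discard last 9):
  after event 1 (t=7: DEC r by 15): {r=-15}
  after event 2 (t=10: DEL r): {}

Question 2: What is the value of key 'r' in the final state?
Answer: -20

Derivation:
Track key 'r' through all 11 events:
  event 1 (t=7: DEC r by 15): r (absent) -> -15
  event 2 (t=10: DEL r): r -15 -> (absent)
  event 3 (t=20: DEC q by 3): r unchanged
  event 4 (t=29: SET r = 32): r (absent) -> 32
  event 5 (t=35: SET q = 34): r unchanged
  event 6 (t=40: INC r by 2): r 32 -> 34
  event 7 (t=44: DEL r): r 34 -> (absent)
  event 8 (t=54: INC r by 6): r (absent) -> 6
  event 9 (t=60: SET p = 17): r unchanged
  event 10 (t=65: SET r = -20): r 6 -> -20
  event 11 (t=71: DEC p by 11): r unchanged
Final: r = -20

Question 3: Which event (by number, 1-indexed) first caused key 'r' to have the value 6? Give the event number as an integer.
Looking for first event where r becomes 6:
  event 1: r = -15
  event 2: r = (absent)
  event 4: r = 32
  event 5: r = 32
  event 6: r = 34
  event 7: r = (absent)
  event 8: r (absent) -> 6  <-- first match

Answer: 8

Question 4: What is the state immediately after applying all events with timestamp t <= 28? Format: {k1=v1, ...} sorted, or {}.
Answer: {q=-3}

Derivation:
Apply events with t <= 28 (3 events):
  after event 1 (t=7: DEC r by 15): {r=-15}
  after event 2 (t=10: DEL r): {}
  after event 3 (t=20: DEC q by 3): {q=-3}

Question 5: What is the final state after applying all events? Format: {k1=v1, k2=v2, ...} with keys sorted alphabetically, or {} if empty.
Answer: {p=6, q=34, r=-20}

Derivation:
  after event 1 (t=7: DEC r by 15): {r=-15}
  after event 2 (t=10: DEL r): {}
  after event 3 (t=20: DEC q by 3): {q=-3}
  after event 4 (t=29: SET r = 32): {q=-3, r=32}
  after event 5 (t=35: SET q = 34): {q=34, r=32}
  after event 6 (t=40: INC r by 2): {q=34, r=34}
  after event 7 (t=44: DEL r): {q=34}
  after event 8 (t=54: INC r by 6): {q=34, r=6}
  after event 9 (t=60: SET p = 17): {p=17, q=34, r=6}
  after event 10 (t=65: SET r = -20): {p=17, q=34, r=-20}
  after event 11 (t=71: DEC p by 11): {p=6, q=34, r=-20}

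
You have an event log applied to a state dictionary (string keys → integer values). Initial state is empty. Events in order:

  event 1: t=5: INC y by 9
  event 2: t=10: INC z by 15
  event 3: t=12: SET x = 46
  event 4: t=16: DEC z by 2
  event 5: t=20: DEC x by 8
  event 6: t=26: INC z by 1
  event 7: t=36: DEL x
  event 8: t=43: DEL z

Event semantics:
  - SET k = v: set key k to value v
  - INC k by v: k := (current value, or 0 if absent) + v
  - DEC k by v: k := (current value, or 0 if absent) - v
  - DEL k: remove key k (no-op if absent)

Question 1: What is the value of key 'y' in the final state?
Track key 'y' through all 8 events:
  event 1 (t=5: INC y by 9): y (absent) -> 9
  event 2 (t=10: INC z by 15): y unchanged
  event 3 (t=12: SET x = 46): y unchanged
  event 4 (t=16: DEC z by 2): y unchanged
  event 5 (t=20: DEC x by 8): y unchanged
  event 6 (t=26: INC z by 1): y unchanged
  event 7 (t=36: DEL x): y unchanged
  event 8 (t=43: DEL z): y unchanged
Final: y = 9

Answer: 9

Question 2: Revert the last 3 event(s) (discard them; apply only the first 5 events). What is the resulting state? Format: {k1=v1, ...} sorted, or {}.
Answer: {x=38, y=9, z=13}

Derivation:
Keep first 5 events (discard last 3):
  after event 1 (t=5: INC y by 9): {y=9}
  after event 2 (t=10: INC z by 15): {y=9, z=15}
  after event 3 (t=12: SET x = 46): {x=46, y=9, z=15}
  after event 4 (t=16: DEC z by 2): {x=46, y=9, z=13}
  after event 5 (t=20: DEC x by 8): {x=38, y=9, z=13}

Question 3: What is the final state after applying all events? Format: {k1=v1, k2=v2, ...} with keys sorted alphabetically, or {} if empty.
Answer: {y=9}

Derivation:
  after event 1 (t=5: INC y by 9): {y=9}
  after event 2 (t=10: INC z by 15): {y=9, z=15}
  after event 3 (t=12: SET x = 46): {x=46, y=9, z=15}
  after event 4 (t=16: DEC z by 2): {x=46, y=9, z=13}
  after event 5 (t=20: DEC x by 8): {x=38, y=9, z=13}
  after event 6 (t=26: INC z by 1): {x=38, y=9, z=14}
  after event 7 (t=36: DEL x): {y=9, z=14}
  after event 8 (t=43: DEL z): {y=9}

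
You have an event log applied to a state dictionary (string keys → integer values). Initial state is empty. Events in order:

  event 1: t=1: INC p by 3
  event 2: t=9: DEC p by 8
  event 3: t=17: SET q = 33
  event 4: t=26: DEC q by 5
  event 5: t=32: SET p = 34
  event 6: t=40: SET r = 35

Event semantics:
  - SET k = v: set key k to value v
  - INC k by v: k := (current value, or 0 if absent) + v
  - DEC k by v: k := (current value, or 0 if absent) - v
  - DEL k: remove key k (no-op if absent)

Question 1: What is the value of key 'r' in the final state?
Answer: 35

Derivation:
Track key 'r' through all 6 events:
  event 1 (t=1: INC p by 3): r unchanged
  event 2 (t=9: DEC p by 8): r unchanged
  event 3 (t=17: SET q = 33): r unchanged
  event 4 (t=26: DEC q by 5): r unchanged
  event 5 (t=32: SET p = 34): r unchanged
  event 6 (t=40: SET r = 35): r (absent) -> 35
Final: r = 35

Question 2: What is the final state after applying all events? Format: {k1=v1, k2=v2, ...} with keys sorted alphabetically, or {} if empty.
  after event 1 (t=1: INC p by 3): {p=3}
  after event 2 (t=9: DEC p by 8): {p=-5}
  after event 3 (t=17: SET q = 33): {p=-5, q=33}
  after event 4 (t=26: DEC q by 5): {p=-5, q=28}
  after event 5 (t=32: SET p = 34): {p=34, q=28}
  after event 6 (t=40: SET r = 35): {p=34, q=28, r=35}

Answer: {p=34, q=28, r=35}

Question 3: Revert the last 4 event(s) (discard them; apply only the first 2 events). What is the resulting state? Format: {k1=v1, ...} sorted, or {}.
Keep first 2 events (discard last 4):
  after event 1 (t=1: INC p by 3): {p=3}
  after event 2 (t=9: DEC p by 8): {p=-5}

Answer: {p=-5}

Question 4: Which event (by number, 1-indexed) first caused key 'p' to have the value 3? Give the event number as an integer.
Answer: 1

Derivation:
Looking for first event where p becomes 3:
  event 1: p (absent) -> 3  <-- first match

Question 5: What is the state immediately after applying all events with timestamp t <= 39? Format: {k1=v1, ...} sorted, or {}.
Answer: {p=34, q=28}

Derivation:
Apply events with t <= 39 (5 events):
  after event 1 (t=1: INC p by 3): {p=3}
  after event 2 (t=9: DEC p by 8): {p=-5}
  after event 3 (t=17: SET q = 33): {p=-5, q=33}
  after event 4 (t=26: DEC q by 5): {p=-5, q=28}
  after event 5 (t=32: SET p = 34): {p=34, q=28}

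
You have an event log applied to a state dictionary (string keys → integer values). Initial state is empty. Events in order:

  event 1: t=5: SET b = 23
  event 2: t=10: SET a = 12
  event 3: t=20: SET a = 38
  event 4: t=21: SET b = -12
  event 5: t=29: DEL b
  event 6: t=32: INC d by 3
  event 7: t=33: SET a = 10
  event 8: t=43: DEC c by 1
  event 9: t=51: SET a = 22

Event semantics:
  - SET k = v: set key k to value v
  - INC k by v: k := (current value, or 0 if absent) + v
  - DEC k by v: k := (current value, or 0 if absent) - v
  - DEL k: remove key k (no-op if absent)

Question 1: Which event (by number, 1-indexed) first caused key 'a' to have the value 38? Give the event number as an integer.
Looking for first event where a becomes 38:
  event 2: a = 12
  event 3: a 12 -> 38  <-- first match

Answer: 3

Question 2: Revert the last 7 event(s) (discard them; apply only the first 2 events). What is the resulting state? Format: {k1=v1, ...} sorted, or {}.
Keep first 2 events (discard last 7):
  after event 1 (t=5: SET b = 23): {b=23}
  after event 2 (t=10: SET a = 12): {a=12, b=23}

Answer: {a=12, b=23}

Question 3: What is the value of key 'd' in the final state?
Track key 'd' through all 9 events:
  event 1 (t=5: SET b = 23): d unchanged
  event 2 (t=10: SET a = 12): d unchanged
  event 3 (t=20: SET a = 38): d unchanged
  event 4 (t=21: SET b = -12): d unchanged
  event 5 (t=29: DEL b): d unchanged
  event 6 (t=32: INC d by 3): d (absent) -> 3
  event 7 (t=33: SET a = 10): d unchanged
  event 8 (t=43: DEC c by 1): d unchanged
  event 9 (t=51: SET a = 22): d unchanged
Final: d = 3

Answer: 3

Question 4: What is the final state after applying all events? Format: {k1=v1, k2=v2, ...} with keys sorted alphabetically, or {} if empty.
Answer: {a=22, c=-1, d=3}

Derivation:
  after event 1 (t=5: SET b = 23): {b=23}
  after event 2 (t=10: SET a = 12): {a=12, b=23}
  after event 3 (t=20: SET a = 38): {a=38, b=23}
  after event 4 (t=21: SET b = -12): {a=38, b=-12}
  after event 5 (t=29: DEL b): {a=38}
  after event 6 (t=32: INC d by 3): {a=38, d=3}
  after event 7 (t=33: SET a = 10): {a=10, d=3}
  after event 8 (t=43: DEC c by 1): {a=10, c=-1, d=3}
  after event 9 (t=51: SET a = 22): {a=22, c=-1, d=3}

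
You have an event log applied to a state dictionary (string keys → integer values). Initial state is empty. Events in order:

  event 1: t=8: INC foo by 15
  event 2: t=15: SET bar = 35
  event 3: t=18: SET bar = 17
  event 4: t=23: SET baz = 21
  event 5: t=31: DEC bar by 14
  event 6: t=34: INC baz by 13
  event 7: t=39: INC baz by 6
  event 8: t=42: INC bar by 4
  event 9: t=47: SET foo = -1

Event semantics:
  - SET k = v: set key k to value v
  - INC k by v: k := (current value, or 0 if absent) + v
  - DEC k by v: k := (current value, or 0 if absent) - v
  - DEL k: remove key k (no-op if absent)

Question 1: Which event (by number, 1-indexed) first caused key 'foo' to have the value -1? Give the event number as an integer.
Looking for first event where foo becomes -1:
  event 1: foo = 15
  event 2: foo = 15
  event 3: foo = 15
  event 4: foo = 15
  event 5: foo = 15
  event 6: foo = 15
  event 7: foo = 15
  event 8: foo = 15
  event 9: foo 15 -> -1  <-- first match

Answer: 9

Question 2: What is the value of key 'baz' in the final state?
Answer: 40

Derivation:
Track key 'baz' through all 9 events:
  event 1 (t=8: INC foo by 15): baz unchanged
  event 2 (t=15: SET bar = 35): baz unchanged
  event 3 (t=18: SET bar = 17): baz unchanged
  event 4 (t=23: SET baz = 21): baz (absent) -> 21
  event 5 (t=31: DEC bar by 14): baz unchanged
  event 6 (t=34: INC baz by 13): baz 21 -> 34
  event 7 (t=39: INC baz by 6): baz 34 -> 40
  event 8 (t=42: INC bar by 4): baz unchanged
  event 9 (t=47: SET foo = -1): baz unchanged
Final: baz = 40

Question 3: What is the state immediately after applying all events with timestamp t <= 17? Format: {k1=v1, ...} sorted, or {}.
Apply events with t <= 17 (2 events):
  after event 1 (t=8: INC foo by 15): {foo=15}
  after event 2 (t=15: SET bar = 35): {bar=35, foo=15}

Answer: {bar=35, foo=15}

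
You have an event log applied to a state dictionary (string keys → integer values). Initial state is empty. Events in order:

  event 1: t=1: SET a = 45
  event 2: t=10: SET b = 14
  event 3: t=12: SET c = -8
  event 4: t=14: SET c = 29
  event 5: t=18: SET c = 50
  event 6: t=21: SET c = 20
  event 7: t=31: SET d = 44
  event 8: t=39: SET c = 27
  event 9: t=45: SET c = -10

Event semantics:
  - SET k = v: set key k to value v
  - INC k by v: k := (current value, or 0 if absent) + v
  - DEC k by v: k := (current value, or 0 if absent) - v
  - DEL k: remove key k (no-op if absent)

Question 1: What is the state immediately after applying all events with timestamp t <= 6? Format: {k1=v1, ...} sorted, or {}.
Apply events with t <= 6 (1 events):
  after event 1 (t=1: SET a = 45): {a=45}

Answer: {a=45}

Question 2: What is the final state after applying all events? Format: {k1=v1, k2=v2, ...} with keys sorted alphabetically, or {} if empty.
  after event 1 (t=1: SET a = 45): {a=45}
  after event 2 (t=10: SET b = 14): {a=45, b=14}
  after event 3 (t=12: SET c = -8): {a=45, b=14, c=-8}
  after event 4 (t=14: SET c = 29): {a=45, b=14, c=29}
  after event 5 (t=18: SET c = 50): {a=45, b=14, c=50}
  after event 6 (t=21: SET c = 20): {a=45, b=14, c=20}
  after event 7 (t=31: SET d = 44): {a=45, b=14, c=20, d=44}
  after event 8 (t=39: SET c = 27): {a=45, b=14, c=27, d=44}
  after event 9 (t=45: SET c = -10): {a=45, b=14, c=-10, d=44}

Answer: {a=45, b=14, c=-10, d=44}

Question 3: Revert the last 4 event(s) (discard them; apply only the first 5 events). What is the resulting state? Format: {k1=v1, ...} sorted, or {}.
Answer: {a=45, b=14, c=50}

Derivation:
Keep first 5 events (discard last 4):
  after event 1 (t=1: SET a = 45): {a=45}
  after event 2 (t=10: SET b = 14): {a=45, b=14}
  after event 3 (t=12: SET c = -8): {a=45, b=14, c=-8}
  after event 4 (t=14: SET c = 29): {a=45, b=14, c=29}
  after event 5 (t=18: SET c = 50): {a=45, b=14, c=50}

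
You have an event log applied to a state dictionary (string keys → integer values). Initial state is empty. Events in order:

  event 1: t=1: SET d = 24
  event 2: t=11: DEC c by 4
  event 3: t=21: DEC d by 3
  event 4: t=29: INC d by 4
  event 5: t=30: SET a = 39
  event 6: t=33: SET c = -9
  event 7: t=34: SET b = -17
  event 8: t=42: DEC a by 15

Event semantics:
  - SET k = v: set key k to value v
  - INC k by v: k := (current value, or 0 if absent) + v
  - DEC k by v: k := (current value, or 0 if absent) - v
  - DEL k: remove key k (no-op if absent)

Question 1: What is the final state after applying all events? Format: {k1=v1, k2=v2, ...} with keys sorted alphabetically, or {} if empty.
Answer: {a=24, b=-17, c=-9, d=25}

Derivation:
  after event 1 (t=1: SET d = 24): {d=24}
  after event 2 (t=11: DEC c by 4): {c=-4, d=24}
  after event 3 (t=21: DEC d by 3): {c=-4, d=21}
  after event 4 (t=29: INC d by 4): {c=-4, d=25}
  after event 5 (t=30: SET a = 39): {a=39, c=-4, d=25}
  after event 6 (t=33: SET c = -9): {a=39, c=-9, d=25}
  after event 7 (t=34: SET b = -17): {a=39, b=-17, c=-9, d=25}
  after event 8 (t=42: DEC a by 15): {a=24, b=-17, c=-9, d=25}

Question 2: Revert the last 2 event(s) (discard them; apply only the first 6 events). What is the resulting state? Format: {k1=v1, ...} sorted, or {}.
Keep first 6 events (discard last 2):
  after event 1 (t=1: SET d = 24): {d=24}
  after event 2 (t=11: DEC c by 4): {c=-4, d=24}
  after event 3 (t=21: DEC d by 3): {c=-4, d=21}
  after event 4 (t=29: INC d by 4): {c=-4, d=25}
  after event 5 (t=30: SET a = 39): {a=39, c=-4, d=25}
  after event 6 (t=33: SET c = -9): {a=39, c=-9, d=25}

Answer: {a=39, c=-9, d=25}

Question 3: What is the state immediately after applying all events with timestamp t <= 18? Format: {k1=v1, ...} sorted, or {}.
Answer: {c=-4, d=24}

Derivation:
Apply events with t <= 18 (2 events):
  after event 1 (t=1: SET d = 24): {d=24}
  after event 2 (t=11: DEC c by 4): {c=-4, d=24}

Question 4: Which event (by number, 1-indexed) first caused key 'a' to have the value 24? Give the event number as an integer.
Looking for first event where a becomes 24:
  event 5: a = 39
  event 6: a = 39
  event 7: a = 39
  event 8: a 39 -> 24  <-- first match

Answer: 8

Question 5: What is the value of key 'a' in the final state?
Track key 'a' through all 8 events:
  event 1 (t=1: SET d = 24): a unchanged
  event 2 (t=11: DEC c by 4): a unchanged
  event 3 (t=21: DEC d by 3): a unchanged
  event 4 (t=29: INC d by 4): a unchanged
  event 5 (t=30: SET a = 39): a (absent) -> 39
  event 6 (t=33: SET c = -9): a unchanged
  event 7 (t=34: SET b = -17): a unchanged
  event 8 (t=42: DEC a by 15): a 39 -> 24
Final: a = 24

Answer: 24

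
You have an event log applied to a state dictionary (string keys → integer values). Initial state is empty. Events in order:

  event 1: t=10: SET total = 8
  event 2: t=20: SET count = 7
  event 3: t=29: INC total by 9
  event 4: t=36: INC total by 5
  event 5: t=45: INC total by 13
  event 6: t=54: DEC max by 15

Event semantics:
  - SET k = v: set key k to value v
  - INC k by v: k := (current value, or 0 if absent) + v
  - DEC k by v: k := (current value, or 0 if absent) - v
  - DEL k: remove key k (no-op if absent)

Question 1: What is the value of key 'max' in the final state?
Answer: -15

Derivation:
Track key 'max' through all 6 events:
  event 1 (t=10: SET total = 8): max unchanged
  event 2 (t=20: SET count = 7): max unchanged
  event 3 (t=29: INC total by 9): max unchanged
  event 4 (t=36: INC total by 5): max unchanged
  event 5 (t=45: INC total by 13): max unchanged
  event 6 (t=54: DEC max by 15): max (absent) -> -15
Final: max = -15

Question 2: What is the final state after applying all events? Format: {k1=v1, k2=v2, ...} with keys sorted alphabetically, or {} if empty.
Answer: {count=7, max=-15, total=35}

Derivation:
  after event 1 (t=10: SET total = 8): {total=8}
  after event 2 (t=20: SET count = 7): {count=7, total=8}
  after event 3 (t=29: INC total by 9): {count=7, total=17}
  after event 4 (t=36: INC total by 5): {count=7, total=22}
  after event 5 (t=45: INC total by 13): {count=7, total=35}
  after event 6 (t=54: DEC max by 15): {count=7, max=-15, total=35}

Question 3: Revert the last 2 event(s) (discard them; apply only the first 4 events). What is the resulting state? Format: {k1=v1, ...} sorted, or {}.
Answer: {count=7, total=22}

Derivation:
Keep first 4 events (discard last 2):
  after event 1 (t=10: SET total = 8): {total=8}
  after event 2 (t=20: SET count = 7): {count=7, total=8}
  after event 3 (t=29: INC total by 9): {count=7, total=17}
  after event 4 (t=36: INC total by 5): {count=7, total=22}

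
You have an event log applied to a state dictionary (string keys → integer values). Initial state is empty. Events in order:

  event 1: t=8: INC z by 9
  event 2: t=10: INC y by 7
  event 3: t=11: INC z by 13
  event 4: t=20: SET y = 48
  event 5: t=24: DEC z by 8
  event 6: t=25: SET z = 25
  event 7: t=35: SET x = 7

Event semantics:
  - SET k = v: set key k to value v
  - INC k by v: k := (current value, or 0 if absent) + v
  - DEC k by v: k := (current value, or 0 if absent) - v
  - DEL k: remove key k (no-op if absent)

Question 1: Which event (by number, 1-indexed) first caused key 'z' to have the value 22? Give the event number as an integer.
Answer: 3

Derivation:
Looking for first event where z becomes 22:
  event 1: z = 9
  event 2: z = 9
  event 3: z 9 -> 22  <-- first match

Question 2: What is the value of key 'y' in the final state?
Track key 'y' through all 7 events:
  event 1 (t=8: INC z by 9): y unchanged
  event 2 (t=10: INC y by 7): y (absent) -> 7
  event 3 (t=11: INC z by 13): y unchanged
  event 4 (t=20: SET y = 48): y 7 -> 48
  event 5 (t=24: DEC z by 8): y unchanged
  event 6 (t=25: SET z = 25): y unchanged
  event 7 (t=35: SET x = 7): y unchanged
Final: y = 48

Answer: 48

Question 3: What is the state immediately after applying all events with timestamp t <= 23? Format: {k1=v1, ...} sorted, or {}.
Apply events with t <= 23 (4 events):
  after event 1 (t=8: INC z by 9): {z=9}
  after event 2 (t=10: INC y by 7): {y=7, z=9}
  after event 3 (t=11: INC z by 13): {y=7, z=22}
  after event 4 (t=20: SET y = 48): {y=48, z=22}

Answer: {y=48, z=22}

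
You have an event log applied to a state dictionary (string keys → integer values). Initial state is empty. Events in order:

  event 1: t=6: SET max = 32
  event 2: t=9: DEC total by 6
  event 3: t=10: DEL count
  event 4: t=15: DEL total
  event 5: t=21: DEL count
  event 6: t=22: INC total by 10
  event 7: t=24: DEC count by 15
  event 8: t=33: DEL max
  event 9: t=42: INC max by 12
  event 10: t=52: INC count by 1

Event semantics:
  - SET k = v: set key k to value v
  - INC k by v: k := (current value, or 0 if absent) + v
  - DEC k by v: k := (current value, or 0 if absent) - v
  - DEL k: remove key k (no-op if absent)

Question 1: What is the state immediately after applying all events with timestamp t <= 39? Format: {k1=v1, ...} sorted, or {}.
Answer: {count=-15, total=10}

Derivation:
Apply events with t <= 39 (8 events):
  after event 1 (t=6: SET max = 32): {max=32}
  after event 2 (t=9: DEC total by 6): {max=32, total=-6}
  after event 3 (t=10: DEL count): {max=32, total=-6}
  after event 4 (t=15: DEL total): {max=32}
  after event 5 (t=21: DEL count): {max=32}
  after event 6 (t=22: INC total by 10): {max=32, total=10}
  after event 7 (t=24: DEC count by 15): {count=-15, max=32, total=10}
  after event 8 (t=33: DEL max): {count=-15, total=10}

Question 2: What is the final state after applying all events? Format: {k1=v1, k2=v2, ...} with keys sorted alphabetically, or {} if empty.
  after event 1 (t=6: SET max = 32): {max=32}
  after event 2 (t=9: DEC total by 6): {max=32, total=-6}
  after event 3 (t=10: DEL count): {max=32, total=-6}
  after event 4 (t=15: DEL total): {max=32}
  after event 5 (t=21: DEL count): {max=32}
  after event 6 (t=22: INC total by 10): {max=32, total=10}
  after event 7 (t=24: DEC count by 15): {count=-15, max=32, total=10}
  after event 8 (t=33: DEL max): {count=-15, total=10}
  after event 9 (t=42: INC max by 12): {count=-15, max=12, total=10}
  after event 10 (t=52: INC count by 1): {count=-14, max=12, total=10}

Answer: {count=-14, max=12, total=10}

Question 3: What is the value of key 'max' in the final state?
Answer: 12

Derivation:
Track key 'max' through all 10 events:
  event 1 (t=6: SET max = 32): max (absent) -> 32
  event 2 (t=9: DEC total by 6): max unchanged
  event 3 (t=10: DEL count): max unchanged
  event 4 (t=15: DEL total): max unchanged
  event 5 (t=21: DEL count): max unchanged
  event 6 (t=22: INC total by 10): max unchanged
  event 7 (t=24: DEC count by 15): max unchanged
  event 8 (t=33: DEL max): max 32 -> (absent)
  event 9 (t=42: INC max by 12): max (absent) -> 12
  event 10 (t=52: INC count by 1): max unchanged
Final: max = 12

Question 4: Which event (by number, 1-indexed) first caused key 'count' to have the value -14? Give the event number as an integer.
Answer: 10

Derivation:
Looking for first event where count becomes -14:
  event 7: count = -15
  event 8: count = -15
  event 9: count = -15
  event 10: count -15 -> -14  <-- first match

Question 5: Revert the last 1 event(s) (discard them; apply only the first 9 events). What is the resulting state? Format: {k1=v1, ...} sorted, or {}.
Keep first 9 events (discard last 1):
  after event 1 (t=6: SET max = 32): {max=32}
  after event 2 (t=9: DEC total by 6): {max=32, total=-6}
  after event 3 (t=10: DEL count): {max=32, total=-6}
  after event 4 (t=15: DEL total): {max=32}
  after event 5 (t=21: DEL count): {max=32}
  after event 6 (t=22: INC total by 10): {max=32, total=10}
  after event 7 (t=24: DEC count by 15): {count=-15, max=32, total=10}
  after event 8 (t=33: DEL max): {count=-15, total=10}
  after event 9 (t=42: INC max by 12): {count=-15, max=12, total=10}

Answer: {count=-15, max=12, total=10}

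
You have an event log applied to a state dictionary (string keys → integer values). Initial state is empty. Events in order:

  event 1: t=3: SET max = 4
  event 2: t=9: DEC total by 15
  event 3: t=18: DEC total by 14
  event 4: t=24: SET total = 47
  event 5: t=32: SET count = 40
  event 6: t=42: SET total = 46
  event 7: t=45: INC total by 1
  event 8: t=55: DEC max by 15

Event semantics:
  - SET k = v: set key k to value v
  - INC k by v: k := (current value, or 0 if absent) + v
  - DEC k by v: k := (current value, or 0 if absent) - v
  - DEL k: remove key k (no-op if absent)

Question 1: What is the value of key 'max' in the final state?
Answer: -11

Derivation:
Track key 'max' through all 8 events:
  event 1 (t=3: SET max = 4): max (absent) -> 4
  event 2 (t=9: DEC total by 15): max unchanged
  event 3 (t=18: DEC total by 14): max unchanged
  event 4 (t=24: SET total = 47): max unchanged
  event 5 (t=32: SET count = 40): max unchanged
  event 6 (t=42: SET total = 46): max unchanged
  event 7 (t=45: INC total by 1): max unchanged
  event 8 (t=55: DEC max by 15): max 4 -> -11
Final: max = -11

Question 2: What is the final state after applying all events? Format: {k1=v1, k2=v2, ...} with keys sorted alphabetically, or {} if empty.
Answer: {count=40, max=-11, total=47}

Derivation:
  after event 1 (t=3: SET max = 4): {max=4}
  after event 2 (t=9: DEC total by 15): {max=4, total=-15}
  after event 3 (t=18: DEC total by 14): {max=4, total=-29}
  after event 4 (t=24: SET total = 47): {max=4, total=47}
  after event 5 (t=32: SET count = 40): {count=40, max=4, total=47}
  after event 6 (t=42: SET total = 46): {count=40, max=4, total=46}
  after event 7 (t=45: INC total by 1): {count=40, max=4, total=47}
  after event 8 (t=55: DEC max by 15): {count=40, max=-11, total=47}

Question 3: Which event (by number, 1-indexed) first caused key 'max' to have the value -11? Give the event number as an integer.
Looking for first event where max becomes -11:
  event 1: max = 4
  event 2: max = 4
  event 3: max = 4
  event 4: max = 4
  event 5: max = 4
  event 6: max = 4
  event 7: max = 4
  event 8: max 4 -> -11  <-- first match

Answer: 8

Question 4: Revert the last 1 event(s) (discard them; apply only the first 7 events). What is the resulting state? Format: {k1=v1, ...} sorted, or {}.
Keep first 7 events (discard last 1):
  after event 1 (t=3: SET max = 4): {max=4}
  after event 2 (t=9: DEC total by 15): {max=4, total=-15}
  after event 3 (t=18: DEC total by 14): {max=4, total=-29}
  after event 4 (t=24: SET total = 47): {max=4, total=47}
  after event 5 (t=32: SET count = 40): {count=40, max=4, total=47}
  after event 6 (t=42: SET total = 46): {count=40, max=4, total=46}
  after event 7 (t=45: INC total by 1): {count=40, max=4, total=47}

Answer: {count=40, max=4, total=47}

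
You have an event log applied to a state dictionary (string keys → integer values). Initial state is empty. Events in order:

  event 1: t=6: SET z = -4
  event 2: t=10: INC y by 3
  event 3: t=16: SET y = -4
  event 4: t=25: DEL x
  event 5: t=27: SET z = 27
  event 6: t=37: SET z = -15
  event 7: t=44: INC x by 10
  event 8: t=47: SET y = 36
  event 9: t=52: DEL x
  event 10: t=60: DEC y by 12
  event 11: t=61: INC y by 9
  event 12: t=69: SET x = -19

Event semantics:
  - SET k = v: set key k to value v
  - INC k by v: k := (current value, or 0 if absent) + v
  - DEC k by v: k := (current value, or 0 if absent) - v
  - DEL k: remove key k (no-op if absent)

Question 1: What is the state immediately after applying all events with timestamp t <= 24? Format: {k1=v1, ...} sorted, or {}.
Apply events with t <= 24 (3 events):
  after event 1 (t=6: SET z = -4): {z=-4}
  after event 2 (t=10: INC y by 3): {y=3, z=-4}
  after event 3 (t=16: SET y = -4): {y=-4, z=-4}

Answer: {y=-4, z=-4}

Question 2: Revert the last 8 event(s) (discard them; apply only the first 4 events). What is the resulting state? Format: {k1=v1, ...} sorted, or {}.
Keep first 4 events (discard last 8):
  after event 1 (t=6: SET z = -4): {z=-4}
  after event 2 (t=10: INC y by 3): {y=3, z=-4}
  after event 3 (t=16: SET y = -4): {y=-4, z=-4}
  after event 4 (t=25: DEL x): {y=-4, z=-4}

Answer: {y=-4, z=-4}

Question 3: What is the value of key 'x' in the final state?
Track key 'x' through all 12 events:
  event 1 (t=6: SET z = -4): x unchanged
  event 2 (t=10: INC y by 3): x unchanged
  event 3 (t=16: SET y = -4): x unchanged
  event 4 (t=25: DEL x): x (absent) -> (absent)
  event 5 (t=27: SET z = 27): x unchanged
  event 6 (t=37: SET z = -15): x unchanged
  event 7 (t=44: INC x by 10): x (absent) -> 10
  event 8 (t=47: SET y = 36): x unchanged
  event 9 (t=52: DEL x): x 10 -> (absent)
  event 10 (t=60: DEC y by 12): x unchanged
  event 11 (t=61: INC y by 9): x unchanged
  event 12 (t=69: SET x = -19): x (absent) -> -19
Final: x = -19

Answer: -19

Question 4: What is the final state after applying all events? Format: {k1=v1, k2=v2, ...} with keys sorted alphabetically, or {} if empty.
Answer: {x=-19, y=33, z=-15}

Derivation:
  after event 1 (t=6: SET z = -4): {z=-4}
  after event 2 (t=10: INC y by 3): {y=3, z=-4}
  after event 3 (t=16: SET y = -4): {y=-4, z=-4}
  after event 4 (t=25: DEL x): {y=-4, z=-4}
  after event 5 (t=27: SET z = 27): {y=-4, z=27}
  after event 6 (t=37: SET z = -15): {y=-4, z=-15}
  after event 7 (t=44: INC x by 10): {x=10, y=-4, z=-15}
  after event 8 (t=47: SET y = 36): {x=10, y=36, z=-15}
  after event 9 (t=52: DEL x): {y=36, z=-15}
  after event 10 (t=60: DEC y by 12): {y=24, z=-15}
  after event 11 (t=61: INC y by 9): {y=33, z=-15}
  after event 12 (t=69: SET x = -19): {x=-19, y=33, z=-15}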